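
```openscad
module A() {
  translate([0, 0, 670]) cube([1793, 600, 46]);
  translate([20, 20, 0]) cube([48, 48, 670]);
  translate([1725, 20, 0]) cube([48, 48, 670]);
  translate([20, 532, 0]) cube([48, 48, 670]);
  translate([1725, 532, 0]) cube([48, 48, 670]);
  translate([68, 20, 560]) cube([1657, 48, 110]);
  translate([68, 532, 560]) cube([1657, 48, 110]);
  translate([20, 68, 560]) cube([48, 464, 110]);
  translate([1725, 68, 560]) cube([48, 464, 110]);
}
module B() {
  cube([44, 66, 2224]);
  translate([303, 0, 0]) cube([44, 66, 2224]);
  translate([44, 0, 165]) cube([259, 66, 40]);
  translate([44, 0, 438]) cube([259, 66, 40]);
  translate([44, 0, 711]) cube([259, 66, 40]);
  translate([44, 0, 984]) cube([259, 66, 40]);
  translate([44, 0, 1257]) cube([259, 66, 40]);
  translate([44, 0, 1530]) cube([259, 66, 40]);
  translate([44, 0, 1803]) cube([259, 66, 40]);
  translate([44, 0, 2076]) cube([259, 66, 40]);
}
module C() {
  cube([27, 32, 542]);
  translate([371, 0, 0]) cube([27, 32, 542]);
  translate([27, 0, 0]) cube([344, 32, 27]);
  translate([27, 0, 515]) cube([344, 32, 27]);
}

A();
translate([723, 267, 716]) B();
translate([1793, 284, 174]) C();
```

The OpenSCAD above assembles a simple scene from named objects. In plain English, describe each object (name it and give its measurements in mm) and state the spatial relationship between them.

A is a rectangular dining table. The top is 1793×600×46 mm with its upper surface at z = 716 mm. It stands on four 48×48 mm square legs, each inset 20 mm from the nearest pair of top edges, running from the floor to the underside of the top. Four apron rails, 48 mm thick and 110 mm tall, run between adjacent legs with their top edges flush with the underside of the top and their outer faces flush with the legs' outer faces.

B is a straight ladder. Two 44×66 mm vertical rails, 2224 mm tall, stand 347 mm apart (outside-to-outside) with their front faces coplanar on the −y side. 8 rungs, each 66 mm deep and 40 mm tall, span between the inner faces of the rails, front faces flush with the rails. The lowest rung's underside is at z = 165 mm and rungs are spaced 273 mm apart (underside to underside).

C is a picture frame with a 344×488 mm rectangular opening (x by z) and a uniform 27 mm border on every side. Frame depth is 32 mm along y. It is built from two vertical stiles running the full outside height and two horizontal rails spanning the gap between the stiles.

The ladder is on top of the table, centred. The picture frame is beside the table with their tops flush at z = 716.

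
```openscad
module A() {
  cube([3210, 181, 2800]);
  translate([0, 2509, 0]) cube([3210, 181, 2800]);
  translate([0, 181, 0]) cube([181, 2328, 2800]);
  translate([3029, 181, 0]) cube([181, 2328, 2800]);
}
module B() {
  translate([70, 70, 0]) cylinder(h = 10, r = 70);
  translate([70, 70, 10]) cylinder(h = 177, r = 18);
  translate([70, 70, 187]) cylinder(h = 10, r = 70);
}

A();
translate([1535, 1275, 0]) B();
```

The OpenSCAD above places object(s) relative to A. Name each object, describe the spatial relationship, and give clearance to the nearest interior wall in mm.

A is a house frame. B is a spool. The spool sits inside the house frame, centred. The clearance to the nearest interior wall is 1094 mm.

Clearances: x = 1354, y = 1094; minimum 1094 mm.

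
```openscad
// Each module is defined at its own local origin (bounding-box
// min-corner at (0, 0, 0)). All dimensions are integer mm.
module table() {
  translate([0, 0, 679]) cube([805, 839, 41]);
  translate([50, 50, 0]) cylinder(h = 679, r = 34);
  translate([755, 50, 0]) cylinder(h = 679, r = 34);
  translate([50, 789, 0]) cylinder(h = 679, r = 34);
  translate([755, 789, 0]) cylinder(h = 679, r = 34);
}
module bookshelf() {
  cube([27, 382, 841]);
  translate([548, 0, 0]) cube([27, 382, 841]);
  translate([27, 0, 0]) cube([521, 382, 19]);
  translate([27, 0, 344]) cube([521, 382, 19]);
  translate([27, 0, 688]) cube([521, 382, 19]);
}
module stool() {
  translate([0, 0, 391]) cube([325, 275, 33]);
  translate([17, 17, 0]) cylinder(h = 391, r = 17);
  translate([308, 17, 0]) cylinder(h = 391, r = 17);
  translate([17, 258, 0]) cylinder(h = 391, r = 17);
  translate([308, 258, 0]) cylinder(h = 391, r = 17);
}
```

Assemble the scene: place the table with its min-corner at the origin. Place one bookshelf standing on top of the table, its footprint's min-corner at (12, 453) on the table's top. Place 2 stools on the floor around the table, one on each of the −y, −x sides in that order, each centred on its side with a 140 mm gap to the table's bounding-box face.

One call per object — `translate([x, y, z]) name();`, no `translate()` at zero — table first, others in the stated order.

table();
translate([12, 453, 720]) bookshelf();
translate([240, -415, 0]) stool();
translate([-465, 282, 0]) stool();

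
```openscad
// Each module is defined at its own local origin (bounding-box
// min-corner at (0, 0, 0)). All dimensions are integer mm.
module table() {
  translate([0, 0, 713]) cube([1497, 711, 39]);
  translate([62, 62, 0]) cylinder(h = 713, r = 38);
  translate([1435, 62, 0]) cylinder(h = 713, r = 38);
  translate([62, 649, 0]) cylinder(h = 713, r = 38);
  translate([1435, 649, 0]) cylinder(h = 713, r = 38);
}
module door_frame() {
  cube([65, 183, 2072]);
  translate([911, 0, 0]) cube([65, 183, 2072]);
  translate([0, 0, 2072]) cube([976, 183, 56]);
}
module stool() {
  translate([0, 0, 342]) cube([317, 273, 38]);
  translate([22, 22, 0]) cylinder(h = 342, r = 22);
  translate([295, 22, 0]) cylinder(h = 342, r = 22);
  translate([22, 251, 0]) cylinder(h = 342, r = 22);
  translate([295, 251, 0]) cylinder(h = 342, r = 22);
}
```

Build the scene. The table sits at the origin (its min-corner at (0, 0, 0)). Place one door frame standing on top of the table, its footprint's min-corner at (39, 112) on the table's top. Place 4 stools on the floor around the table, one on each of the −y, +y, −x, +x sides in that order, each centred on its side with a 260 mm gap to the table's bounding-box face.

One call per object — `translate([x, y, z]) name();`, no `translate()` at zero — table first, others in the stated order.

table();
translate([39, 112, 752]) door_frame();
translate([590, -533, 0]) stool();
translate([590, 971, 0]) stool();
translate([-577, 219, 0]) stool();
translate([1757, 219, 0]) stool();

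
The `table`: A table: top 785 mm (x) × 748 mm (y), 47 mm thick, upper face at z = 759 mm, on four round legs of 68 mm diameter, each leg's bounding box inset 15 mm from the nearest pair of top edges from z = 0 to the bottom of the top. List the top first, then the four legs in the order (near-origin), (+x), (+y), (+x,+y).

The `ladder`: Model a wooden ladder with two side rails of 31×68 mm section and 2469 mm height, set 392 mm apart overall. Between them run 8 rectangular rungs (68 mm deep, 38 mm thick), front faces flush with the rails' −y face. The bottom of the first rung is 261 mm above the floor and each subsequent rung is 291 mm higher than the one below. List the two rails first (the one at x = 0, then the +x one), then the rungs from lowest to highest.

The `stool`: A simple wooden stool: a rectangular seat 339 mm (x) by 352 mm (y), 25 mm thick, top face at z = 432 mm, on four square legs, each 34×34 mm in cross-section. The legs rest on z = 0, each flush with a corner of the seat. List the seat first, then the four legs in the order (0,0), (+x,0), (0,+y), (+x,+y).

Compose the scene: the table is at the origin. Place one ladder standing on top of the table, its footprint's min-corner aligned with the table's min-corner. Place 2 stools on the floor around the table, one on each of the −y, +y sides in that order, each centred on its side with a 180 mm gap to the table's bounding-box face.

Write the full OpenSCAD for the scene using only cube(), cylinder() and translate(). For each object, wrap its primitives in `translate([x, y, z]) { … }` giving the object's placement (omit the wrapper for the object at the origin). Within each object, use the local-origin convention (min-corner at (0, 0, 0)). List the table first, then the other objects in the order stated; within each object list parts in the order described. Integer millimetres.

translate([0, 0, 712]) cube([785, 748, 47]);
translate([49, 49, 0]) cylinder(h = 712, r = 34);
translate([736, 49, 0]) cylinder(h = 712, r = 34);
translate([49, 699, 0]) cylinder(h = 712, r = 34);
translate([736, 699, 0]) cylinder(h = 712, r = 34);
translate([0, 0, 759]) {
  cube([31, 68, 2469]);
  translate([361, 0, 0]) cube([31, 68, 2469]);
  translate([31, 0, 261]) cube([330, 68, 38]);
  translate([31, 0, 552]) cube([330, 68, 38]);
  translate([31, 0, 843]) cube([330, 68, 38]);
  translate([31, 0, 1134]) cube([330, 68, 38]);
  translate([31, 0, 1425]) cube([330, 68, 38]);
  translate([31, 0, 1716]) cube([330, 68, 38]);
  translate([31, 0, 2007]) cube([330, 68, 38]);
  translate([31, 0, 2298]) cube([330, 68, 38]);
}
translate([223, -532, 0]) {
  translate([0, 0, 407]) cube([339, 352, 25]);
  cube([34, 34, 407]);
  translate([305, 0, 0]) cube([34, 34, 407]);
  translate([0, 318, 0]) cube([34, 34, 407]);
  translate([305, 318, 0]) cube([34, 34, 407]);
}
translate([223, 928, 0]) {
  translate([0, 0, 407]) cube([339, 352, 25]);
  cube([34, 34, 407]);
  translate([305, 0, 0]) cube([34, 34, 407]);
  translate([0, 318, 0]) cube([34, 34, 407]);
  translate([305, 318, 0]) cube([34, 34, 407]);
}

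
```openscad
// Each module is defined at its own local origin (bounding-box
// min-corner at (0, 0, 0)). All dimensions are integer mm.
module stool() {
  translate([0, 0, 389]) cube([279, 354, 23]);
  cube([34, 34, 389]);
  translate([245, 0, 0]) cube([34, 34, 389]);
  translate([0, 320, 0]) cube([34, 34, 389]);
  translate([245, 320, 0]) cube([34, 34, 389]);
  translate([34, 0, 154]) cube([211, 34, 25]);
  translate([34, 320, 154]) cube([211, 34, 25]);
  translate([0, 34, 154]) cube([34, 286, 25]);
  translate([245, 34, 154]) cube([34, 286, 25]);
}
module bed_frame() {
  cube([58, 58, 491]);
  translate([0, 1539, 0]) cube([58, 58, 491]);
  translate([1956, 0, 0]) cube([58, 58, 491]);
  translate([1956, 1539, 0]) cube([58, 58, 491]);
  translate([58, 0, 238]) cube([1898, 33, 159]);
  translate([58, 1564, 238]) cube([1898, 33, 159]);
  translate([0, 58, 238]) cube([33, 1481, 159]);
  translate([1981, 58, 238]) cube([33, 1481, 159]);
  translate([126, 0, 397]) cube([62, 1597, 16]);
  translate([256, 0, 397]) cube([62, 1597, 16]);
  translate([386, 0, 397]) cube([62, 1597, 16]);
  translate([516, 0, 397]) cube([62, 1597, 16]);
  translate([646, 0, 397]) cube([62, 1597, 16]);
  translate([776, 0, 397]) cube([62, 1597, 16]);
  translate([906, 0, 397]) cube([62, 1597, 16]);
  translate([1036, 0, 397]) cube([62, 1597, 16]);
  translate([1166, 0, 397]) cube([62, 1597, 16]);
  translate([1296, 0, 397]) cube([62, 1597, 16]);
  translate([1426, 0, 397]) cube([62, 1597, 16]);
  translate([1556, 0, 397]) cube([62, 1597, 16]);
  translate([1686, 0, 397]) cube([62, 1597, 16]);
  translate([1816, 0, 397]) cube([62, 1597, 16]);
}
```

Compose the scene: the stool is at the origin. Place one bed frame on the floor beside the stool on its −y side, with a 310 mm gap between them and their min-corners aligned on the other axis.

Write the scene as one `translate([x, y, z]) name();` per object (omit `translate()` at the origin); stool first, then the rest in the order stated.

stool();
translate([0, -1907, 0]) bed_frame();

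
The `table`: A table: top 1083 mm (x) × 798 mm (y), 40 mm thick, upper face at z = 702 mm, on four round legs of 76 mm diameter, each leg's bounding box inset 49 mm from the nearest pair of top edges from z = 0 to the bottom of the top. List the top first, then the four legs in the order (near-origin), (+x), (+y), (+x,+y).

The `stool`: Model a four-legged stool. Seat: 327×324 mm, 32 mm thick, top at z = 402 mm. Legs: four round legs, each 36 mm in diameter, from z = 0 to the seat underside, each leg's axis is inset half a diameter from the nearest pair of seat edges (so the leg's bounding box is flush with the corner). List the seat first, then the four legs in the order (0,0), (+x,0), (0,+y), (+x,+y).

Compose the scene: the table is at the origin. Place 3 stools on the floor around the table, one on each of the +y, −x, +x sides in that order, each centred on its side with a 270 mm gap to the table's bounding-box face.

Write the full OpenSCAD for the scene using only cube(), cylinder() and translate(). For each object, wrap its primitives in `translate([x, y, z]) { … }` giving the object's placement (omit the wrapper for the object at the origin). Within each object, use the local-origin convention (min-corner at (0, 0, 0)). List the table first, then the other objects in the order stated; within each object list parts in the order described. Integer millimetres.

translate([0, 0, 662]) cube([1083, 798, 40]);
translate([87, 87, 0]) cylinder(h = 662, r = 38);
translate([996, 87, 0]) cylinder(h = 662, r = 38);
translate([87, 711, 0]) cylinder(h = 662, r = 38);
translate([996, 711, 0]) cylinder(h = 662, r = 38);
translate([378, 1068, 0]) {
  translate([0, 0, 370]) cube([327, 324, 32]);
  translate([18, 18, 0]) cylinder(h = 370, r = 18);
  translate([309, 18, 0]) cylinder(h = 370, r = 18);
  translate([18, 306, 0]) cylinder(h = 370, r = 18);
  translate([309, 306, 0]) cylinder(h = 370, r = 18);
}
translate([-597, 237, 0]) {
  translate([0, 0, 370]) cube([327, 324, 32]);
  translate([18, 18, 0]) cylinder(h = 370, r = 18);
  translate([309, 18, 0]) cylinder(h = 370, r = 18);
  translate([18, 306, 0]) cylinder(h = 370, r = 18);
  translate([309, 306, 0]) cylinder(h = 370, r = 18);
}
translate([1353, 237, 0]) {
  translate([0, 0, 370]) cube([327, 324, 32]);
  translate([18, 18, 0]) cylinder(h = 370, r = 18);
  translate([309, 18, 0]) cylinder(h = 370, r = 18);
  translate([18, 306, 0]) cylinder(h = 370, r = 18);
  translate([309, 306, 0]) cylinder(h = 370, r = 18);
}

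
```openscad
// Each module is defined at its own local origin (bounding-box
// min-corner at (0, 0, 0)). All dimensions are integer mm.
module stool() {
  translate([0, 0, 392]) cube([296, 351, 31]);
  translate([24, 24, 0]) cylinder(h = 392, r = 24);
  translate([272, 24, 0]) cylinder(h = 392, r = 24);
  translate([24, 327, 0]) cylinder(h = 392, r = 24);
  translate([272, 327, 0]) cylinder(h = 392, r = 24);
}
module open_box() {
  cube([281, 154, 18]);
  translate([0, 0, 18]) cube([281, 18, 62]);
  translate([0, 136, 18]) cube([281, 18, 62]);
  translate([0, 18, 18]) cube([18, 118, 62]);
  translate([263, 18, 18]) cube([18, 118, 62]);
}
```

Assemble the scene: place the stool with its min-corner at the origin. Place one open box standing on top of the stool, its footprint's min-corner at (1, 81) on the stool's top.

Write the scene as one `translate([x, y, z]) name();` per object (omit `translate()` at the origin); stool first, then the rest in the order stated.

stool();
translate([1, 81, 423]) open_box();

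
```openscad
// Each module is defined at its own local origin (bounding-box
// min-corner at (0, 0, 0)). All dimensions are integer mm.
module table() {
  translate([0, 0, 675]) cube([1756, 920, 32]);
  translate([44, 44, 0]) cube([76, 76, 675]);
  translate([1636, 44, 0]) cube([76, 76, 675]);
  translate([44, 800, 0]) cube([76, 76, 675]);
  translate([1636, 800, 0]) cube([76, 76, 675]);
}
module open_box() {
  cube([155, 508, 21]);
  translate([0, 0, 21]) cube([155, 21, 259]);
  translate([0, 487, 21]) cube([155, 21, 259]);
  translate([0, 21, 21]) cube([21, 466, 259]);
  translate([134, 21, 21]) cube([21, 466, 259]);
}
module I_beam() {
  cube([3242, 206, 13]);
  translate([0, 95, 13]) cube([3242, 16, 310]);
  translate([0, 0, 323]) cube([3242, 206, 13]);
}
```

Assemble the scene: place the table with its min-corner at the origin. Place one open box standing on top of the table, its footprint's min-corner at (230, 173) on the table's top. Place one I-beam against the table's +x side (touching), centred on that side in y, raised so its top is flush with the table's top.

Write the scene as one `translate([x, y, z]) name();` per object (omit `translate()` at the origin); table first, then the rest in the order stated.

table();
translate([230, 173, 707]) open_box();
translate([1756, 357, 371]) I_beam();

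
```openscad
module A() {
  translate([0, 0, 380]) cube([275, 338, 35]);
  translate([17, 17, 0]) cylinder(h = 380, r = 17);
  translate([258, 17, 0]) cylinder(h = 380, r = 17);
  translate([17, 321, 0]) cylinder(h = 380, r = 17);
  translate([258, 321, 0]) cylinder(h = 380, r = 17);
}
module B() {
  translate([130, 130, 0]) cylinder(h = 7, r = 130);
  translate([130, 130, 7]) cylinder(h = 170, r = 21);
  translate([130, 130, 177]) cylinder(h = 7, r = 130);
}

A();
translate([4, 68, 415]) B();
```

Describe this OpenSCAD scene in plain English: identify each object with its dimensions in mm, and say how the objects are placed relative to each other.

A is a four-legged stool. The seat is a 275×338×35 mm slab whose top surface is at z = 415 mm; four round legs, each 34 mm in diameter, run from the floor (z = 0) to the underside of the seat, each leg's axis is inset half a diameter from the nearest pair of seat edges (so the leg's bounding box is flush with the corner).

B is a spool: two coaxial disc flanges of radius 130 mm and thickness 7 mm, joined by a core cylinder of radius 21 mm and height 170 mm. The lower flange rests on z = 0 and the three cylinders share a vertical axis.

The spool is on top of the stool.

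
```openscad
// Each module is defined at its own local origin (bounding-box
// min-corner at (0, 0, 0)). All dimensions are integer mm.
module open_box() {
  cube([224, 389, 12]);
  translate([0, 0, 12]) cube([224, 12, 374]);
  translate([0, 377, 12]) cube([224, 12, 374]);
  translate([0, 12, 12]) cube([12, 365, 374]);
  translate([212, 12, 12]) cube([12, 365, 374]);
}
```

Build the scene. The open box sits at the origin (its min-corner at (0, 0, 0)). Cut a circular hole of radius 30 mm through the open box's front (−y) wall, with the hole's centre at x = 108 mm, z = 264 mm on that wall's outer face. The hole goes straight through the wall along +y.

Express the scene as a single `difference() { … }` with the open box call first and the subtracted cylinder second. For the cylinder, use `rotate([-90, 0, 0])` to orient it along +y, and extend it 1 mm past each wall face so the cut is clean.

difference() {
  open_box();
  translate([108, -1, 264]) rotate([-90, 0, 0]) cylinder(h = 14, r = 30);
}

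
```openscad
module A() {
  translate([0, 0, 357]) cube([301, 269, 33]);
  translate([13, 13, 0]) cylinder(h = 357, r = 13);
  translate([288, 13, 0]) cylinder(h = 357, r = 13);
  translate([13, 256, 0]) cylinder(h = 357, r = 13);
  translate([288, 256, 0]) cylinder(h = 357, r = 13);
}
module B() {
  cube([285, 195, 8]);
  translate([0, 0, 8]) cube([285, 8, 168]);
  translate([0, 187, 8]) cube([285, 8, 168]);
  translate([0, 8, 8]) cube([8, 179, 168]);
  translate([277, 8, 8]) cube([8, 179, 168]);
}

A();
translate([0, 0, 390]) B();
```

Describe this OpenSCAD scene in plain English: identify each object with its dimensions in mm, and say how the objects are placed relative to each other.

A is a four-legged stool. The seat is 301×269 mm, 33 mm thick, top at z = 390 mm. It stands on four round legs, each 26 mm in diameter, from z = 0 to the seat underside, each leg's axis is inset half a diameter from the nearest pair of seat edges (so the leg's bounding box is flush with the corner).

B is an open-topped rectangular box: outside dimensions 285×195×176 mm, with a uniform wall and base thickness of 8 mm. The base is a full 285×195 slab on the floor; four walls sit on top of the base. The front and back walls (the −y and +y sides) span the full width; the two side walls fit between them.

The open box is on top of the stool.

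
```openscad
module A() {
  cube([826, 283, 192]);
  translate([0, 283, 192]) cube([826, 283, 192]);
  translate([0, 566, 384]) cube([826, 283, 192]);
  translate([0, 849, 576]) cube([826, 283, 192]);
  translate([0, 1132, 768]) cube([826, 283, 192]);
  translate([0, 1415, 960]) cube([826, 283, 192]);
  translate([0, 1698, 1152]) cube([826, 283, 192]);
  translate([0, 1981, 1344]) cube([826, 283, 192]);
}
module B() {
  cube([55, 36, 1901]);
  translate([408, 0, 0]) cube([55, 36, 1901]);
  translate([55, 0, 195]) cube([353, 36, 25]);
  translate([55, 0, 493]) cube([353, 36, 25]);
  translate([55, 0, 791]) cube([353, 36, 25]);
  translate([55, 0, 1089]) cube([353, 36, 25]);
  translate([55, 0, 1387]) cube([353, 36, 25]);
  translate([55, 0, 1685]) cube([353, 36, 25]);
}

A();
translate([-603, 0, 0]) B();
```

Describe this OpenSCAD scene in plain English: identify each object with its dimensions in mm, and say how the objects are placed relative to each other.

A is a straight staircase of 8 solid steps. Each step is 826 mm wide (x), 283 mm deep (y, the going) and 192 mm tall (the rise). The first step rests on the floor; each subsequent step sits one going further in +y and one rise higher in +z, directly behind and above the previous step with no overlap.

B is a straight ladder. Two 55×36 mm vertical rails, 1901 mm tall, stand 463 mm apart (outside-to-outside) with their front faces coplanar on the −y side. 6 rungs, each 36 mm deep and 25 mm tall, span between the inner faces of the rails, front faces flush with the rails. The lowest rung's underside is at z = 195 mm and rungs are spaced 298 mm apart (underside to underside).

The ladder is on the floor beside the staircase on its −x side.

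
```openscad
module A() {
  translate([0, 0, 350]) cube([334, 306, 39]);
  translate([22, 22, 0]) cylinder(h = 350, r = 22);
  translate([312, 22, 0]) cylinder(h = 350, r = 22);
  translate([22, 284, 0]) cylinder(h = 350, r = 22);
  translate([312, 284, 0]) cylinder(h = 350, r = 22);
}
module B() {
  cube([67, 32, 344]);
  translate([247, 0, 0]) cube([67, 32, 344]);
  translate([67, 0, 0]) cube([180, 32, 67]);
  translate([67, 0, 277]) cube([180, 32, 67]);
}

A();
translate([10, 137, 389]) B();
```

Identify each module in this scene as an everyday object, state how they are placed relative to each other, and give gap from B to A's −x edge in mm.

The picture frame's min-x is at 10; the stool's min-x is 0; gap = 10 mm.

A is a stool. B is a picture frame. The picture frame is on top of the stool, centred. The gap from the picture frame to the stool's −x edge is 10 mm.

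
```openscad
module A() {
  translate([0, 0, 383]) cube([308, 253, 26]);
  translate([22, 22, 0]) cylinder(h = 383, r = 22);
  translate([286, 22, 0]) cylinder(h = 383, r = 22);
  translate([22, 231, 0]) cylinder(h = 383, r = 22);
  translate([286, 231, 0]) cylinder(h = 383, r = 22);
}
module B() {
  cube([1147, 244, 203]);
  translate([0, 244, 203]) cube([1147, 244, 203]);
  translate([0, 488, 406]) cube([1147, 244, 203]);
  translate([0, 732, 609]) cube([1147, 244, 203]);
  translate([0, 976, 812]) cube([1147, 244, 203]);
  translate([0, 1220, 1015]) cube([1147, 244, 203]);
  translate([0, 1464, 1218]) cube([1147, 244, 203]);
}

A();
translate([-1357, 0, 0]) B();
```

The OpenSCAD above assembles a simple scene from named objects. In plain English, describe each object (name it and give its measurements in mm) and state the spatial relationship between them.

A is a four-legged stool. The seat is a 308×253×26 mm slab whose top surface is at z = 409 mm; four round legs, each 44 mm in diameter, run from the floor (z = 0) to the underside of the seat, each leg's axis is inset half a diameter from the nearest pair of seat edges (so the leg's bounding box is flush with the corner).

B is a run of 7 identical solid stair steps. Each tread is 1147×244 mm and each step block is 203 mm high. Step 1 rests on the floor; step k is offset from step 1 by (k−1)×244 mm in y and (k−1)×203 mm in z.

The staircase is on the floor beside the stool on its −x side.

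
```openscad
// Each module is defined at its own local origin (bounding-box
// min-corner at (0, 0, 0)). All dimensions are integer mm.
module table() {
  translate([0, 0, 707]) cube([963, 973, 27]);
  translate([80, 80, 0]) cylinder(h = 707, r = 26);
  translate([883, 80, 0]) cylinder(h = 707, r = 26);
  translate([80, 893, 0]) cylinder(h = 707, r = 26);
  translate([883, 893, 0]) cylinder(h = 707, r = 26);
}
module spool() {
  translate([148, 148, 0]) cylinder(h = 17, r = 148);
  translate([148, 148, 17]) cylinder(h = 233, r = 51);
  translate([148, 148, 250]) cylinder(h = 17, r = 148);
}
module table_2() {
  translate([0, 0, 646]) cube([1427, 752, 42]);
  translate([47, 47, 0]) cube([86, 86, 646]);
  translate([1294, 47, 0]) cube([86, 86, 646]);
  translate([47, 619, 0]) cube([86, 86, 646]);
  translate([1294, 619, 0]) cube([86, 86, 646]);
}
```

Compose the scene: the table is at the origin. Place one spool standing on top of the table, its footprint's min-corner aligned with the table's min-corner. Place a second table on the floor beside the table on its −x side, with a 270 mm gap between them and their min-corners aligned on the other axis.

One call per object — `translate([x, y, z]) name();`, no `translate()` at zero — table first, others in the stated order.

table();
translate([0, 0, 734]) spool();
translate([-1697, 0, 0]) table_2();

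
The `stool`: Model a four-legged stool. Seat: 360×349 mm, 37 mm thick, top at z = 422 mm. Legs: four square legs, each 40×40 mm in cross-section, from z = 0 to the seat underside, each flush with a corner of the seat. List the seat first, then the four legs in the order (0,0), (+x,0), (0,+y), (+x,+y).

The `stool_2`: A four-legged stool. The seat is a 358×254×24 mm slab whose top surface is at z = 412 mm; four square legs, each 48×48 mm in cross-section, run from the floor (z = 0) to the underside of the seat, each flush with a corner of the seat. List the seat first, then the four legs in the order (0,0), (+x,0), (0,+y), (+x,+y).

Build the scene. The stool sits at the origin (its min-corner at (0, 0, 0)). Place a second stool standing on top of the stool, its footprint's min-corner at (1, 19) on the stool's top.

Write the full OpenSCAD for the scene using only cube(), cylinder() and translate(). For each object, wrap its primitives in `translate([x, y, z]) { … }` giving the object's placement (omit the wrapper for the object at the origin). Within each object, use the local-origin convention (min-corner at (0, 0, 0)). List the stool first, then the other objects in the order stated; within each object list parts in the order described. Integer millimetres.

translate([0, 0, 385]) cube([360, 349, 37]);
cube([40, 40, 385]);
translate([320, 0, 0]) cube([40, 40, 385]);
translate([0, 309, 0]) cube([40, 40, 385]);
translate([320, 309, 0]) cube([40, 40, 385]);
translate([1, 19, 422]) {
  translate([0, 0, 388]) cube([358, 254, 24]);
  cube([48, 48, 388]);
  translate([310, 0, 0]) cube([48, 48, 388]);
  translate([0, 206, 0]) cube([48, 48, 388]);
  translate([310, 206, 0]) cube([48, 48, 388]);
}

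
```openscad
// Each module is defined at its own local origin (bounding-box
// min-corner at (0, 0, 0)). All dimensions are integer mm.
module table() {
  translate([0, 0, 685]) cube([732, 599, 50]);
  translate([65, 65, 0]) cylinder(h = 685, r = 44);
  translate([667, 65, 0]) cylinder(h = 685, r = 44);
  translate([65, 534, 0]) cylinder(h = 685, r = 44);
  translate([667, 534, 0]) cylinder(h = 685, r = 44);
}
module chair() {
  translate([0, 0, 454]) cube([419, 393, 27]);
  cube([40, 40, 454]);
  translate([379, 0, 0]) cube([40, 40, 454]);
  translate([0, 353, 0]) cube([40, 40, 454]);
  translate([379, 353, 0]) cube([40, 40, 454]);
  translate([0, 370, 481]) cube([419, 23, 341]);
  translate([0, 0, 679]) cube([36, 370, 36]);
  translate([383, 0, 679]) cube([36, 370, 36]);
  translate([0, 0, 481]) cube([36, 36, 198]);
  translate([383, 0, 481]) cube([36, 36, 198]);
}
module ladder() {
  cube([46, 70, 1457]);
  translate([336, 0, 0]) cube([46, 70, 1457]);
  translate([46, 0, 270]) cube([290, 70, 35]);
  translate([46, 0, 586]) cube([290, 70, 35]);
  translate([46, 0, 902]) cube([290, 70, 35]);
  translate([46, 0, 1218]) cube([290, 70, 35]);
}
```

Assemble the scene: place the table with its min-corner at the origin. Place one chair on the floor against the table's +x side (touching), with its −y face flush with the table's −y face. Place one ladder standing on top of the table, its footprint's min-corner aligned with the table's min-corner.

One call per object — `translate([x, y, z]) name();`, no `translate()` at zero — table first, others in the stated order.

table();
translate([732, 0, 0]) chair();
translate([0, 0, 735]) ladder();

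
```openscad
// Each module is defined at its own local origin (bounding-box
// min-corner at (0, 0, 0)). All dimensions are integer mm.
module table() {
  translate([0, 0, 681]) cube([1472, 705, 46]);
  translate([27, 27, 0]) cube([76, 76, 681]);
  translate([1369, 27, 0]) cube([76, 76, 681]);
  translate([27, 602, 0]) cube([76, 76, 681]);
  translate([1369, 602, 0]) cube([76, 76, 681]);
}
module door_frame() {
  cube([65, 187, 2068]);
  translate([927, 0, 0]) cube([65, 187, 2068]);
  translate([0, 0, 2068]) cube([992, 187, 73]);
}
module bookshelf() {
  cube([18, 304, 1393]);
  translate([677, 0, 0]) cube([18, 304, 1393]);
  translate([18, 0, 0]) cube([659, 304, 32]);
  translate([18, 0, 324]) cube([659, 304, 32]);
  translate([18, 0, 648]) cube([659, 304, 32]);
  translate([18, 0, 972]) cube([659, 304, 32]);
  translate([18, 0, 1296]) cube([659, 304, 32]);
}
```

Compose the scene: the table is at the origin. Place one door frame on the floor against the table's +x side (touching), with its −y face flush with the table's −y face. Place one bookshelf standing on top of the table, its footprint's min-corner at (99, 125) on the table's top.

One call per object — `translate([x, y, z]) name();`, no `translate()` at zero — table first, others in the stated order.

table();
translate([1472, 0, 0]) door_frame();
translate([99, 125, 727]) bookshelf();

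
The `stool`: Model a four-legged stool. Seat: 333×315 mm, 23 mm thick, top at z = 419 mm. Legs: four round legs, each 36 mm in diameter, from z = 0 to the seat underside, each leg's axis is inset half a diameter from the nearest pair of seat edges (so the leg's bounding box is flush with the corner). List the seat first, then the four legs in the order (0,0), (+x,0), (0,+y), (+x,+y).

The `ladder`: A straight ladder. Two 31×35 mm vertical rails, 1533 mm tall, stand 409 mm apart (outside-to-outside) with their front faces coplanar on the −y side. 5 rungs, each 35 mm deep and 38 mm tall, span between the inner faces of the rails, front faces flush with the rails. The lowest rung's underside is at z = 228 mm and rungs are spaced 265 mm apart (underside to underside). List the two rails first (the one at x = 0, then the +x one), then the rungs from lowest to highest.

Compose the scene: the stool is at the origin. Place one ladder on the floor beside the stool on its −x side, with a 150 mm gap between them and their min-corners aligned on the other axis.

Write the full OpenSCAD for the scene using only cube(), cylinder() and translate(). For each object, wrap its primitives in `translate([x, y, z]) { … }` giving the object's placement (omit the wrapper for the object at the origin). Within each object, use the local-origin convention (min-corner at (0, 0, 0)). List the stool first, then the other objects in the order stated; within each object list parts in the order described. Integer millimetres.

translate([0, 0, 396]) cube([333, 315, 23]);
translate([18, 18, 0]) cylinder(h = 396, r = 18);
translate([315, 18, 0]) cylinder(h = 396, r = 18);
translate([18, 297, 0]) cylinder(h = 396, r = 18);
translate([315, 297, 0]) cylinder(h = 396, r = 18);
translate([-559, 0, 0]) {
  cube([31, 35, 1533]);
  translate([378, 0, 0]) cube([31, 35, 1533]);
  translate([31, 0, 228]) cube([347, 35, 38]);
  translate([31, 0, 493]) cube([347, 35, 38]);
  translate([31, 0, 758]) cube([347, 35, 38]);
  translate([31, 0, 1023]) cube([347, 35, 38]);
  translate([31, 0, 1288]) cube([347, 35, 38]);
}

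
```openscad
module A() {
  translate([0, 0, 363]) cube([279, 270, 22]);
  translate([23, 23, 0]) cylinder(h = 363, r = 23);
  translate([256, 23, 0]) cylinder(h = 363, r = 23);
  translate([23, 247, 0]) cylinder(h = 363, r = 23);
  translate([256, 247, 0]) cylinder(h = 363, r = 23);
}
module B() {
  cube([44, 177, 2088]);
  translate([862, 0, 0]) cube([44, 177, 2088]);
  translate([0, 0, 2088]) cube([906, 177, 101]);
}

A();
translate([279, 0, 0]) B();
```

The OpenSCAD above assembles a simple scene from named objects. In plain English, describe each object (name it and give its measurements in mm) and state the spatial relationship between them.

A is a four-legged stool. The seat is a 279×270×22 mm slab whose top surface is at z = 385 mm; four round legs, each 46 mm in diameter, run from the floor (z = 0) to the underside of the seat, each leg's axis is inset half a diameter from the nearest pair of seat edges (so the leg's bounding box is flush with the corner).

B is a door frame. The clear opening is 818 mm wide and 2088 mm high. Two 44 mm wide jambs, 177 mm deep, stand either side of the opening from the floor to the top of the opening. A 101 mm thick head sits across the top of both jambs, spanning the full outside width of the frame.

The door frame is against the stool's +x side, with their −y faces flush.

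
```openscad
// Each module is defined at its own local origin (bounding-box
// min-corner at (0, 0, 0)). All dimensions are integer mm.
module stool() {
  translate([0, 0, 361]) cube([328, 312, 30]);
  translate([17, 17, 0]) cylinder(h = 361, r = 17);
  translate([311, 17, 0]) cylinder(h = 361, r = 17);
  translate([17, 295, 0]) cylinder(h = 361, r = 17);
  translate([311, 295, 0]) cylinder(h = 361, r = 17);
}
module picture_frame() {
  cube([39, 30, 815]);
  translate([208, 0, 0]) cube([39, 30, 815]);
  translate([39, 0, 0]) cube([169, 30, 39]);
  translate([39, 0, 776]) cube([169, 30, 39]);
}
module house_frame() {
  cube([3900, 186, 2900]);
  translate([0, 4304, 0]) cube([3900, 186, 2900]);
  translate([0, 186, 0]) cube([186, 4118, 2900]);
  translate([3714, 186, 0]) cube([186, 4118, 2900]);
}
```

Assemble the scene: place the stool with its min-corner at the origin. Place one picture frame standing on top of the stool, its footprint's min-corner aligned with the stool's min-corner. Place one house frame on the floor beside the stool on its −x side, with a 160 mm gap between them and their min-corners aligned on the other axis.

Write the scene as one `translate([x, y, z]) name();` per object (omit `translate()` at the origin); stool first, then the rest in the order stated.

stool();
translate([0, 0, 391]) picture_frame();
translate([-4060, 0, 0]) house_frame();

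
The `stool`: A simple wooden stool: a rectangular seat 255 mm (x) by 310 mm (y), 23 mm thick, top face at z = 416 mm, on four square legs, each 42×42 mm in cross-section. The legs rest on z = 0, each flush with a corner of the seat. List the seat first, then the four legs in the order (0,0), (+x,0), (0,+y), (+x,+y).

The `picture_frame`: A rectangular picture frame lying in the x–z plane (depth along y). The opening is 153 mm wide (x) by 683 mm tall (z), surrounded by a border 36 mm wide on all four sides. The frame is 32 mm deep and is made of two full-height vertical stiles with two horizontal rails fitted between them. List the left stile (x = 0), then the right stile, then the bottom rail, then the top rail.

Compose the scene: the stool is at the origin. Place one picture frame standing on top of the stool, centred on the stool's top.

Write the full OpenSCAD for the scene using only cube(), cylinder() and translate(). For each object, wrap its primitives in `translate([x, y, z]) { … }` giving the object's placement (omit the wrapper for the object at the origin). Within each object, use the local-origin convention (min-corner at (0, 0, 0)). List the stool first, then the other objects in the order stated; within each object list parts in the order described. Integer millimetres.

translate([0, 0, 393]) cube([255, 310, 23]);
cube([42, 42, 393]);
translate([213, 0, 0]) cube([42, 42, 393]);
translate([0, 268, 0]) cube([42, 42, 393]);
translate([213, 268, 0]) cube([42, 42, 393]);
translate([15, 139, 416]) {
  cube([36, 32, 755]);
  translate([189, 0, 0]) cube([36, 32, 755]);
  translate([36, 0, 0]) cube([153, 32, 36]);
  translate([36, 0, 719]) cube([153, 32, 36]);
}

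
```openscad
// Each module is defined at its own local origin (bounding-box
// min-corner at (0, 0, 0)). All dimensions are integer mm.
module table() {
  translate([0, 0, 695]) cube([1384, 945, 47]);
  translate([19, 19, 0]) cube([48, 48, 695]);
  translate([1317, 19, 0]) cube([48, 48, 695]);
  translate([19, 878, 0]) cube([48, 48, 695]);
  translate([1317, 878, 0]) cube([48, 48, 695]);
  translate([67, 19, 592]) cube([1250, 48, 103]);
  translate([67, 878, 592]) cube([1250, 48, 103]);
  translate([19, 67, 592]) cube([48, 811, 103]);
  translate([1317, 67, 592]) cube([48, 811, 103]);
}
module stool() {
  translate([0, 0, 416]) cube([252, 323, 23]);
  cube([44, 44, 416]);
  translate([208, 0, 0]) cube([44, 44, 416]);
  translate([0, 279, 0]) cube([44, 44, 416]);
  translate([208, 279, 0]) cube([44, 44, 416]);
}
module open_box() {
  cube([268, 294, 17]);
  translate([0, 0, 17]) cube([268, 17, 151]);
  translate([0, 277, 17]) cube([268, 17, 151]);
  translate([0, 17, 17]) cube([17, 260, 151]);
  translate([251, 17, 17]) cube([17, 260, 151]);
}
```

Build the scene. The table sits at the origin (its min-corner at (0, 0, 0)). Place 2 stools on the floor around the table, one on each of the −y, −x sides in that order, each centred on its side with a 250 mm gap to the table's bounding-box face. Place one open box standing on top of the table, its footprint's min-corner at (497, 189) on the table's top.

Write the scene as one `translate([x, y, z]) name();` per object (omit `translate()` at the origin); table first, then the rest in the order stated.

table();
translate([566, -573, 0]) stool();
translate([-502, 311, 0]) stool();
translate([497, 189, 742]) open_box();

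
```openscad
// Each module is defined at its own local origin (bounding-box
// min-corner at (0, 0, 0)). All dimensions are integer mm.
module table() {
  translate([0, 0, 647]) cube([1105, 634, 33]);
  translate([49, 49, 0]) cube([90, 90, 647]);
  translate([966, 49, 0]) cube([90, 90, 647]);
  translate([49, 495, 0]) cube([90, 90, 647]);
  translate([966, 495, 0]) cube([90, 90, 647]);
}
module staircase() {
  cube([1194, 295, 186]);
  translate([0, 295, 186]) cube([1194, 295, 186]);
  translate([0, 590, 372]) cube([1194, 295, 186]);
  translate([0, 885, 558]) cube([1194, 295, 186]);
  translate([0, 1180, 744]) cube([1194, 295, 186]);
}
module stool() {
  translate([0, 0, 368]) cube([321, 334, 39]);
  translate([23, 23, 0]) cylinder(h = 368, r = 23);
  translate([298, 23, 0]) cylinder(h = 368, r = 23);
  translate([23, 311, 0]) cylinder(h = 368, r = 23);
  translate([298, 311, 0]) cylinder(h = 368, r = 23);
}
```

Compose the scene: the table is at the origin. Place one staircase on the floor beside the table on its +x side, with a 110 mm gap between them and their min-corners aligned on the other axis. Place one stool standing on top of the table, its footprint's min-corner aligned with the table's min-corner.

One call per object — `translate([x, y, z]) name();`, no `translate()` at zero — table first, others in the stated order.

table();
translate([1215, 0, 0]) staircase();
translate([0, 0, 680]) stool();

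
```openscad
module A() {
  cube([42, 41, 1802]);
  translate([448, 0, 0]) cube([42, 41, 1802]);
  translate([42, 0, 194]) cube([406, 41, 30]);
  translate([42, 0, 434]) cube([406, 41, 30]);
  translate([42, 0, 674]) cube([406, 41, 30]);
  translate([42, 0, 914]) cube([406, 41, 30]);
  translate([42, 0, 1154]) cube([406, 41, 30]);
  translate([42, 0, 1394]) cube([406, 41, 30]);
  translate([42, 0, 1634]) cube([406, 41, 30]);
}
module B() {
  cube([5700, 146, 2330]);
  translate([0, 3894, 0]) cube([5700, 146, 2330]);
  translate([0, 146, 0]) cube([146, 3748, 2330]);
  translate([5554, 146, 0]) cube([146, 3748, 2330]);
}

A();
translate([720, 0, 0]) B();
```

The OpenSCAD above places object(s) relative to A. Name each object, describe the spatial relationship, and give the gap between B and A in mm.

The house frame's nearest face is 230 mm from the ladder's +x face.

A is a ladder. B is a house frame. The house frame is on the floor beside the ladder on its +x side. The gap between the house frame and the ladder is 230 mm.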